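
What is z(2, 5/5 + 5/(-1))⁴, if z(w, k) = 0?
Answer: 0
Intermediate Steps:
z(2, 5/5 + 5/(-1))⁴ = 0⁴ = 0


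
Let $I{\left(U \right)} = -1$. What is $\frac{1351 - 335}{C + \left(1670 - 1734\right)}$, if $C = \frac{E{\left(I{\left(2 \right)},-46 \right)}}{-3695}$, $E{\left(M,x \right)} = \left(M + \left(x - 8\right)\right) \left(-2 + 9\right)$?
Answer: $- \frac{750824}{47219} \approx -15.901$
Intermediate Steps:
$E{\left(M,x \right)} = -56 + 7 M + 7 x$ ($E{\left(M,x \right)} = \left(M + \left(x - 8\right)\right) 7 = \left(M + \left(-8 + x\right)\right) 7 = \left(-8 + M + x\right) 7 = -56 + 7 M + 7 x$)
$C = \frac{77}{739}$ ($C = \frac{-56 + 7 \left(-1\right) + 7 \left(-46\right)}{-3695} = \left(-56 - 7 - 322\right) \left(- \frac{1}{3695}\right) = \left(-385\right) \left(- \frac{1}{3695}\right) = \frac{77}{739} \approx 0.10419$)
$\frac{1351 - 335}{C + \left(1670 - 1734\right)} = \frac{1351 - 335}{\frac{77}{739} + \left(1670 - 1734\right)} = \frac{1016}{\frac{77}{739} + \left(1670 - 1734\right)} = \frac{1016}{\frac{77}{739} - 64} = \frac{1016}{- \frac{47219}{739}} = 1016 \left(- \frac{739}{47219}\right) = - \frac{750824}{47219}$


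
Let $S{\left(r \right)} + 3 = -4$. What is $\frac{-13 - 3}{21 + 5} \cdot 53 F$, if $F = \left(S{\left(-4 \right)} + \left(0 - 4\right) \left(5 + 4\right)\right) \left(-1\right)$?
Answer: $- \frac{18232}{13} \approx -1402.5$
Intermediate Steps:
$S{\left(r \right)} = -7$ ($S{\left(r \right)} = -3 - 4 = -7$)
$F = 43$ ($F = \left(-7 + \left(0 - 4\right) \left(5 + 4\right)\right) \left(-1\right) = \left(-7 - 36\right) \left(-1\right) = \left(-43\right) \left(-1\right) = 43$)
$\frac{-13 - 3}{21 + 5} \cdot 53 F = \frac{-13 - 3}{21 + 5} \cdot 53 \cdot 43 = - \frac{16}{26} \cdot 53 \cdot 43 = \left(-16\right) \frac{1}{26} \cdot 53 \cdot 43 = \left(- \frac{8}{13}\right) 53 \cdot 43 = \left(- \frac{424}{13}\right) 43 = - \frac{18232}{13}$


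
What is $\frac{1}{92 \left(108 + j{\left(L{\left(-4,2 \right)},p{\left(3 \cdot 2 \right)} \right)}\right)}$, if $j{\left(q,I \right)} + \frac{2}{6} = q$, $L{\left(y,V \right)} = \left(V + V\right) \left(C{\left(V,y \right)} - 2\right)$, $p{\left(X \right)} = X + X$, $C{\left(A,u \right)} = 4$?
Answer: $\frac{3}{31924} \approx 9.3973 \cdot 10^{-5}$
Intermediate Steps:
$p{\left(X \right)} = 2 X$
$L{\left(y,V \right)} = 4 V$ ($L{\left(y,V \right)} = \left(V + V\right) \left(4 - 2\right) = 2 V 2 = 4 V$)
$j{\left(q,I \right)} = - \frac{1}{3} + q$
$\frac{1}{92 \left(108 + j{\left(L{\left(-4,2 \right)},p{\left(3 \cdot 2 \right)} \right)}\right)} = \frac{1}{92 \left(108 + \left(- \frac{1}{3} + 4 \cdot 2\right)\right)} = \frac{1}{92 \left(108 + \left(- \frac{1}{3} + 8\right)\right)} = \frac{1}{92 \left(108 + \frac{23}{3}\right)} = \frac{1}{92 \cdot \frac{347}{3}} = \frac{1}{\frac{31924}{3}} = \frac{3}{31924}$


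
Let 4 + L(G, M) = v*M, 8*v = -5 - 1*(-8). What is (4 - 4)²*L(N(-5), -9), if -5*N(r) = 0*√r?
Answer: 0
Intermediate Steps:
v = 3/8 (v = (-5 - 1*(-8))/8 = (-5 + 8)/8 = (⅛)*3 = 3/8 ≈ 0.37500)
N(r) = 0 (N(r) = -0*√r = -⅕*0 = 0)
L(G, M) = -4 + 3*M/8
(4 - 4)²*L(N(-5), -9) = (4 - 4)²*(-4 + (3/8)*(-9)) = 0²*(-4 - 27/8) = 0*(-59/8) = 0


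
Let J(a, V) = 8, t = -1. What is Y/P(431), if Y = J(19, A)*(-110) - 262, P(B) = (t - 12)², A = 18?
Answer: -1142/169 ≈ -6.7574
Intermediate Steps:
P(B) = 169 (P(B) = (-1 - 12)² = (-13)² = 169)
Y = -1142 (Y = 8*(-110) - 262 = -880 - 262 = -1142)
Y/P(431) = -1142/169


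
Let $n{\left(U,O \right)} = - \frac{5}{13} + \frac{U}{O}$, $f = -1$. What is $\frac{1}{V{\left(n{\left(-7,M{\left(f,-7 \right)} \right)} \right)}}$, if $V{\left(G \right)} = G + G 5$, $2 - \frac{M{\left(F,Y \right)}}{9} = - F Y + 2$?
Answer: $- \frac{39}{116} \approx -0.33621$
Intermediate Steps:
$M{\left(F,Y \right)} = 9 F Y$ ($M{\left(F,Y \right)} = 18 - 9 \left(- F Y + 2\right) = 18 - 9 \left(2 - F Y\right) = 18 + \left(-18 + 9 F Y\right) = 9 F Y$)
$n{\left(U,O \right)} = - \frac{5}{13} + \frac{U}{O}$ ($n{\left(U,O \right)} = \left(-5\right) \frac{1}{13} + \frac{U}{O} = - \frac{5}{13} + \frac{U}{O}$)
$V{\left(G \right)} = 6 G$ ($V{\left(G \right)} = G + 5 G = 6 G$)
$\frac{1}{V{\left(n{\left(-7,M{\left(f,-7 \right)} \right)} \right)}} = \frac{1}{6 \left(- \frac{5}{13} - \frac{7}{9 \left(-1\right) \left(-7\right)}\right)} = \frac{1}{6 \left(- \frac{5}{13} - \frac{7}{63}\right)} = \frac{1}{6 \left(- \frac{5}{13} - \frac{1}{9}\right)} = \frac{1}{6 \left(- \frac{58}{117}\right)} = \frac{1}{- \frac{116}{39}} = - \frac{39}{116}$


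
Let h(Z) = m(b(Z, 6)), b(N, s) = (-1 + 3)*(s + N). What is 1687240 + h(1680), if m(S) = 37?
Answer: 1687277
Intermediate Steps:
b(N, s) = 2*N + 2*s (b(N, s) = 2*(N + s) = 2*N + 2*s)
h(Z) = 37
1687240 + h(1680) = 1687240 + 37 = 1687277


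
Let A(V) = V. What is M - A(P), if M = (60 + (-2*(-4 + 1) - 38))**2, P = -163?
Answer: 947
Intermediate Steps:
M = 784 (M = (60 + (-2*(-3) - 38))**2 = (60 + (6 - 38))**2 = (60 - 32)**2 = 28**2 = 784)
M - A(P) = 784 - 1*(-163) = 784 + 163 = 947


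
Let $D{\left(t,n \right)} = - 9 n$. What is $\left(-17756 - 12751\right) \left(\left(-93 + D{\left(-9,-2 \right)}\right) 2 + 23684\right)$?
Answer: $-717951738$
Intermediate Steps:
$\left(-17756 - 12751\right) \left(\left(-93 + D{\left(-9,-2 \right)}\right) 2 + 23684\right) = \left(-17756 - 12751\right) \left(\left(-93 - -18\right) 2 + 23684\right) = - 30507 \left(\left(-93 + 18\right) 2 + 23684\right) = - 30507 \left(\left(-75\right) 2 + 23684\right) = - 30507 \left(-150 + 23684\right) = \left(-30507\right) 23534 = -717951738$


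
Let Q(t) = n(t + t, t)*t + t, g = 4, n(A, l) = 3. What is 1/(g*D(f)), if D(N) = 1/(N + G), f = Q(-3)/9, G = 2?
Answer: 1/6 ≈ 0.16667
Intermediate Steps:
Q(t) = 4*t (Q(t) = 3*t + t = 4*t)
f = -4/3 (f = (4*(-3))/9 = -12*1/9 = -4/3 ≈ -1.3333)
D(N) = 1/(2 + N) (D(N) = 1/(N + 2) = 1/(2 + N))
1/(g*D(f)) = 1/(4/(2 - 4/3)) = 1/(4/(2/3)) = 1/(4*(3/2)) = 1/6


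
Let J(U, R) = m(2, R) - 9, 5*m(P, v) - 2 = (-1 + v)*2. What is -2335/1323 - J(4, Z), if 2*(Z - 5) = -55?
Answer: 21479/1323 ≈ 16.235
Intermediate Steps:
Z = -45/2 (Z = 5 + (1/2)*(-55) = 5 - 55/2 = -45/2 ≈ -22.500)
m(P, v) = 2*v/5 (m(P, v) = 2/5 + ((-1 + v)*2)/5 = 2/5 + (-2 + 2*v)/5 = 2/5 + (-2/5 + 2*v/5) = 2*v/5)
J(U, R) = -9 + 2*R/5 (J(U, R) = 2*R/5 - 9 = -9 + 2*R/5)
-2335/1323 - J(4, Z) = -2335/1323 - (-9 + (2/5)*(-45/2)) = -2335*1/1323 - (-9 - 9) = -2335/1323 - 1*(-18) = -2335/1323 + 18 = 21479/1323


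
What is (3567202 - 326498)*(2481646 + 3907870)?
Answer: 20706530059264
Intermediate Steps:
(3567202 - 326498)*(2481646 + 3907870) = 3240704*6389516 = 20706530059264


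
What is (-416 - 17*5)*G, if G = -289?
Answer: 144789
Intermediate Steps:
(-416 - 17*5)*G = (-416 - 17*5)*(-289) = (-416 - 85)*(-289) = -501*(-289) = 144789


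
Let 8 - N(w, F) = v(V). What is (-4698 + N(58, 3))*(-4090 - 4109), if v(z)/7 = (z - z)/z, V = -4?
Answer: 38453310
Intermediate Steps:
v(z) = 0 (v(z) = 7*((z - z)/z) = 7*(0/z) = 7*0 = 0)
N(w, F) = 8 (N(w, F) = 8 - 1*0 = 8 + 0 = 8)
(-4698 + N(58, 3))*(-4090 - 4109) = (-4698 + 8)*(-4090 - 4109) = -4690*(-8199) = 38453310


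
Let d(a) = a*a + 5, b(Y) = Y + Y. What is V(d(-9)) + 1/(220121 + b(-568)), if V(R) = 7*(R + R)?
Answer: 263657941/218985 ≈ 1204.0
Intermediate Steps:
b(Y) = 2*Y
d(a) = 5 + a² (d(a) = a² + 5 = 5 + a²)
V(R) = 14*R (V(R) = 7*(2*R) = 14*R)
V(d(-9)) + 1/(220121 + b(-568)) = 14*(5 + (-9)²) + 1/(220121 + 2*(-568)) = 14*(5 + 81) + 1/(220121 - 1136) = 14*86 + 1/218985 = 1204 + 1/218985 = 263657941/218985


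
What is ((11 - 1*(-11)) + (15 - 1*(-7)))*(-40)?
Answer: -1760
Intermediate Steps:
((11 - 1*(-11)) + (15 - 1*(-7)))*(-40) = ((11 + 11) + (15 + 7))*(-40) = (22 + 22)*(-40) = 44*(-40) = -1760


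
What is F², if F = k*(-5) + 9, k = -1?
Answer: 196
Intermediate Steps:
F = 14 (F = -1*(-5) + 9 = 5 + 9 = 14)
F² = 14² = 196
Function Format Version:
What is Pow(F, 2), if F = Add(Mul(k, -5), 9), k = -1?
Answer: 196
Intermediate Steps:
F = 14 (F = Add(Mul(-1, -5), 9) = Add(5, 9) = 14)
Pow(F, 2) = Pow(14, 2) = 196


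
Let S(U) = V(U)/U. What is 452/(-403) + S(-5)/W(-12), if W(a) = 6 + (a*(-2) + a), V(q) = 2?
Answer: -20743/18135 ≈ -1.1438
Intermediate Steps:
W(a) = 6 - a (W(a) = 6 + (-2*a + a) = 6 - a)
S(U) = 2/U
452/(-403) + S(-5)/W(-12) = 452/(-403) + (2/(-5))/(6 - 1*(-12)) = 452*(-1/403) + (2*(-1/5))/(6 + 12) = -452/403 - 2/5/18 = -452/403 - 2/5*1/18 = -452/403 - 1/45 = -20743/18135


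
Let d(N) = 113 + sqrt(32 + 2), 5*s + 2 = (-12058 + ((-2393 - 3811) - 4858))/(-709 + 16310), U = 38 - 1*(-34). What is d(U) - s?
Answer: 8868887/78005 + sqrt(34) ≈ 119.53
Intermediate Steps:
U = 72 (U = 38 + 34 = 72)
s = -54322/78005 (s = -2/5 + ((-12058 + ((-2393 - 3811) - 4858))/(-709 + 16310))/5 = -2/5 + ((-12058 + (-6204 - 4858))/15601)/5 = -2/5 + ((-12058 - 11062)*(1/15601))/5 = -2/5 + (-23120*1/15601)/5 = -2/5 + (1/5)*(-23120/15601) = -2/5 - 4624/15601 = -54322/78005 ≈ -0.69639)
d(N) = 113 + sqrt(34)
d(U) - s = (113 + sqrt(34)) - 1*(-54322/78005) = (113 + sqrt(34)) + 54322/78005 = 8868887/78005 + sqrt(34)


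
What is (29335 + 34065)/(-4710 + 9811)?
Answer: 63400/5101 ≈ 12.429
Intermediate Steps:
(29335 + 34065)/(-4710 + 9811) = 63400/5101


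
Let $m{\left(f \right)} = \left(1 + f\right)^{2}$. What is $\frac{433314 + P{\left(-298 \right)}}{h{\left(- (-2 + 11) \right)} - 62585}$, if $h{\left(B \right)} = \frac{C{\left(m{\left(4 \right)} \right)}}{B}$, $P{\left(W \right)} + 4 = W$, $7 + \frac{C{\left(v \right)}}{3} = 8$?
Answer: $- \frac{324759}{46939} \approx -6.9187$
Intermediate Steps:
$C{\left(v \right)} = 3$ ($C{\left(v \right)} = -21 + 3 \cdot 8 = -21 + 24 = 3$)
$P{\left(W \right)} = -4 + W$
$h{\left(B \right)} = \frac{3}{B}$
$\frac{433314 + P{\left(-298 \right)}}{h{\left(- (-2 + 11) \right)} - 62585} = \frac{433314 - 302}{\frac{3}{\left(-1\right) \left(-2 + 11\right)} - 62585} = \frac{433314 - 302}{\frac{3}{\left(-1\right) 9} - 62585} = \frac{433012}{\frac{3}{-9} - 62585} = \frac{433012}{3 \left(- \frac{1}{9}\right) - 62585} = \frac{433012}{- \frac{1}{3} - 62585} = \frac{433012}{- \frac{187756}{3}} = 433012 \left(- \frac{3}{187756}\right) = - \frac{324759}{46939}$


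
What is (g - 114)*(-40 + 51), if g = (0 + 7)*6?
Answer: -792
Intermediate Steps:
g = 42 (g = 7*6 = 42)
(g - 114)*(-40 + 51) = (42 - 114)*(-40 + 51) = -72*11 = -792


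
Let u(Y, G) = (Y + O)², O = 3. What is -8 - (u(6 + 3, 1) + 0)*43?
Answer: -6200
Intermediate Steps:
u(Y, G) = (3 + Y)² (u(Y, G) = (Y + 3)² = (3 + Y)²)
-8 - (u(6 + 3, 1) + 0)*43 = -8 - ((3 + (6 + 3))² + 0)*43 = -8 - ((3 + 9)² + 0)*43 = -8 - (12² + 0)*43 = -8 - (144 + 0)*43 = -8 - 1*144*43 = -8 - 144*43 = -8 - 6192 = -6200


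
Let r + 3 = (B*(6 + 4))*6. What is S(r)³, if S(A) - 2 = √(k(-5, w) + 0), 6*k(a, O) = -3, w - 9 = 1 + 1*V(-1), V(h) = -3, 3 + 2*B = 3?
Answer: (4 + I*√2)³/8 ≈ 5.0 + 8.1317*I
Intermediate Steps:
B = 0 (B = -3/2 + (½)*3 = -3/2 + 3/2 = 0)
w = 7 (w = 9 + (1 + 1*(-3)) = 9 + (1 - 3) = 9 - 2 = 7)
k(a, O) = -½ (k(a, O) = (⅙)*(-3) = -½)
r = -3 (r = -3 + (0*(6 + 4))*6 = -3 + (0*10)*6 = -3 + 0*6 = -3 + 0 = -3)
S(A) = 2 + I*√2/2 (S(A) = 2 + √(-½ + 0) = 2 + √(-½) = 2 + I*√2/2)
S(r)³ = (2 + I*√2/2)³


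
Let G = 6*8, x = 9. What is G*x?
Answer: 432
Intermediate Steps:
G = 48
G*x = 48*9 = 432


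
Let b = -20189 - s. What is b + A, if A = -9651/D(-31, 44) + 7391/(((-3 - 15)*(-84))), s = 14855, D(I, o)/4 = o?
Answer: -1167365053/33264 ≈ -35094.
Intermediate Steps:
D(I, o) = 4*o
b = -35044 (b = -20189 - 1*14855 = -20189 - 14855 = -35044)
A = -1661437/33264 (A = -9651/(4*44) + 7391/(((-3 - 15)*(-84))) = -9651/176 + 7391/((-18*(-84))) = -9651*1/176 + 7391/1512 = -9651/176 + 7391*(1/1512) = -9651/176 + 7391/1512 = -1661437/33264 ≈ -49.947)
b + A = -35044 - 1661437/33264 = -1167365053/33264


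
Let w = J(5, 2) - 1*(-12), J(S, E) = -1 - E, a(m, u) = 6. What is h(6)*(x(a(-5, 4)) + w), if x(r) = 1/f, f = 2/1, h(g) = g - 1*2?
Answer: 38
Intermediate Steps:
h(g) = -2 + g (h(g) = g - 2 = -2 + g)
f = 2 (f = 2*1 = 2)
x(r) = ½ (x(r) = 1/2 = ½)
w = 9 (w = (-1 - 1*2) - 1*(-12) = (-1 - 2) + 12 = -3 + 12 = 9)
h(6)*(x(a(-5, 4)) + w) = (-2 + 6)*(½ + 9) = 4*(19/2) = 38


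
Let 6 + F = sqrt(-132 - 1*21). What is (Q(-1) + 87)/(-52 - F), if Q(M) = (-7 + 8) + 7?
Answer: -4370/2269 + 285*I*sqrt(17)/2269 ≈ -1.926 + 0.51789*I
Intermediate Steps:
F = -6 + 3*I*sqrt(17) (F = -6 + sqrt(-132 - 1*21) = -6 + sqrt(-132 - 21) = -6 + sqrt(-153) = -6 + 3*I*sqrt(17) ≈ -6.0 + 12.369*I)
Q(M) = 8 (Q(M) = 1 + 7 = 8)
(Q(-1) + 87)/(-52 - F) = (8 + 87)/(-52 - (-6 + 3*I*sqrt(17))) = 95/(-52 + (6 - 3*I*sqrt(17))) = 95/(-46 - 3*I*sqrt(17))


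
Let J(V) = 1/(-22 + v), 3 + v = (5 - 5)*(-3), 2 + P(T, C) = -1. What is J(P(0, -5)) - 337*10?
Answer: -84251/25 ≈ -3370.0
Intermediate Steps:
P(T, C) = -3 (P(T, C) = -2 - 1 = -3)
v = -3 (v = -3 + (5 - 5)*(-3) = -3 + 0*(-3) = -3 + 0 = -3)
J(V) = -1/25 (J(V) = 1/(-22 - 3) = 1/(-25) = -1/25)
J(P(0, -5)) - 337*10 = -1/25 - 337*10 = -1/25 - 3370 = -84251/25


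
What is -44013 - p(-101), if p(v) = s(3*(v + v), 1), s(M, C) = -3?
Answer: -44010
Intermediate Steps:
p(v) = -3
-44013 - p(-101) = -44013 - 1*(-3) = -44013 + 3 = -44010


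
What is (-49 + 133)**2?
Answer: 7056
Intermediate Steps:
(-49 + 133)**2 = 84**2 = 7056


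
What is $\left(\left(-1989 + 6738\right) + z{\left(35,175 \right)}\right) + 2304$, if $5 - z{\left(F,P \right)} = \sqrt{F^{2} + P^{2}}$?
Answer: $7058 - 35 \sqrt{26} \approx 6879.5$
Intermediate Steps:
$z{\left(F,P \right)} = 5 - \sqrt{F^{2} + P^{2}}$
$\left(\left(-1989 + 6738\right) + z{\left(35,175 \right)}\right) + 2304 = \left(\left(-1989 + 6738\right) + \left(5 - \sqrt{35^{2} + 175^{2}}\right)\right) + 2304 = \left(4749 + \left(5 - \sqrt{1225 + 30625}\right)\right) + 2304 = \left(4749 + \left(5 - \sqrt{31850}\right)\right) + 2304 = \left(4749 + \left(5 - 35 \sqrt{26}\right)\right) + 2304 = \left(4754 - 35 \sqrt{26}\right) + 2304 = 7058 - 35 \sqrt{26}$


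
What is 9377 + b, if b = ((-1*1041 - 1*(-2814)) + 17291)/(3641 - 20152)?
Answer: 154804583/16511 ≈ 9375.8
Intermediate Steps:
b = -19064/16511 (b = ((-1041 + 2814) + 17291)/(-16511) = (1773 + 17291)*(-1/16511) = 19064*(-1/16511) = -19064/16511 ≈ -1.1546)
9377 + b = 9377 - 19064/16511 = 154804583/16511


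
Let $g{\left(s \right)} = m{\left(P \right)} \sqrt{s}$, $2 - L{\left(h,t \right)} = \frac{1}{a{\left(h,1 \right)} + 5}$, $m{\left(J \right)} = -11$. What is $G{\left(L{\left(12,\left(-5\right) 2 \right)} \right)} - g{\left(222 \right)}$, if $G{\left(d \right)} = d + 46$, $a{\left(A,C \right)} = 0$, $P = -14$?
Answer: $\frac{239}{5} + 11 \sqrt{222} \approx 211.7$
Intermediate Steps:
$L{\left(h,t \right)} = \frac{9}{5}$ ($L{\left(h,t \right)} = 2 - \frac{1}{0 + 5} = 2 - \frac{1}{5} = \frac{9}{5}$)
$g{\left(s \right)} = - 11 \sqrt{s}$
$G{\left(d \right)} = 46 + d$
$G{\left(L{\left(12,\left(-5\right) 2 \right)} \right)} - g{\left(222 \right)} = \left(46 + \frac{9}{5}\right) - - 11 \sqrt{222} = \frac{239}{5} + 11 \sqrt{222}$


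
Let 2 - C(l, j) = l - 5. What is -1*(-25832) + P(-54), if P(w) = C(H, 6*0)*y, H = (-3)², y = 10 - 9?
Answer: 25830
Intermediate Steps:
y = 1
H = 9
C(l, j) = 7 - l (C(l, j) = 2 - (l - 5) = 2 - (-5 + l) = 2 + (5 - l) = 7 - l)
P(w) = -2 (P(w) = (7 - 1*9)*1 = (7 - 9)*1 = -2*1 = -2)
-1*(-25832) + P(-54) = -1*(-25832) - 2 = 25832 - 2 = 25830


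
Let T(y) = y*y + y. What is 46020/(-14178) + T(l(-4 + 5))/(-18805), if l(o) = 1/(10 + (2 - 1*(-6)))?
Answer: -46731974297/14397333660 ≈ -3.2459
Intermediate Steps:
l(o) = 1/18 (l(o) = 1/(10 + (2 + 6)) = 1/(10 + 8) = 1/18)
T(y) = y + y**2 (T(y) = y**2 + y = y + y**2)
46020/(-14178) + T(l(-4 + 5))/(-18805) = 46020/(-14178) + ((1 + 1/18)/18)/(-18805) = 46020*(-1/14178) + ((1/18)*(19/18))*(-1/18805) = -7670/2363 + (19/324)*(-1/18805) = -7670/2363 - 19/6092820 = -46731974297/14397333660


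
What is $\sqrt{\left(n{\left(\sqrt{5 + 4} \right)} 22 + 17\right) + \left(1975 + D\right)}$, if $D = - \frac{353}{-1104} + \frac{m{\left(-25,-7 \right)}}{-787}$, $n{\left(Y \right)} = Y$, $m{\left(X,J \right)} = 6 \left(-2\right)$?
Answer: $\frac{\sqrt{97114412335629}}{217212} \approx 45.369$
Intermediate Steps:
$m{\left(X,J \right)} = -12$
$D = \frac{291059}{868848}$ ($D = - \frac{353}{-1104} - \frac{12}{-787} = \left(-353\right) \left(- \frac{1}{1104}\right) - - \frac{12}{787} = \frac{353}{1104} + \frac{12}{787} = \frac{291059}{868848} \approx 0.33499$)
$\sqrt{\left(n{\left(\sqrt{5 + 4} \right)} 22 + 17\right) + \left(1975 + D\right)} = \sqrt{\left(\sqrt{5 + 4} \cdot 22 + 17\right) + \left(1975 + \frac{291059}{868848}\right)} = \sqrt{\left(\sqrt{9} \cdot 22 + 17\right) + \frac{1716265859}{868848}} = \sqrt{\left(3 \cdot 22 + 17\right) + \frac{1716265859}{868848}} = \sqrt{\left(66 + 17\right) + \frac{1716265859}{868848}} = \sqrt{83 + \frac{1716265859}{868848}} = \sqrt{\frac{1788380243}{868848}} = \frac{\sqrt{97114412335629}}{217212}$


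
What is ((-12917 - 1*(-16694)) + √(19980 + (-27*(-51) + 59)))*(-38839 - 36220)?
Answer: -283497843 - 150118*√5354 ≈ -2.9448e+8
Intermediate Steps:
((-12917 - 1*(-16694)) + √(19980 + (-27*(-51) + 59)))*(-38839 - 36220) = ((-12917 + 16694) + √(19980 + (1377 + 59)))*(-75059) = (3777 + √(19980 + 1436))*(-75059) = (3777 + √21416)*(-75059) = (3777 + 2*√5354)*(-75059) = -283497843 - 150118*√5354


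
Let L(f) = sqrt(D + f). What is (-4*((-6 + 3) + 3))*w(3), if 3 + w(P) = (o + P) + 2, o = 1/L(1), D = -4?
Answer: 0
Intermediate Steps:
L(f) = sqrt(-4 + f)
o = -I*sqrt(3)/3 (o = 1/sqrt(-4 + 1) = 1/sqrt(-3) = 1/(I*sqrt(3)) = 1*(-I*sqrt(3)/3) = -I*sqrt(3)/3 ≈ -0.57735*I)
w(P) = -1 + P - I*sqrt(3)/3 (w(P) = -3 + ((-I*sqrt(3)/3 + P) + 2) = -3 + ((P - I*sqrt(3)/3) + 2) = -3 + (2 + P - I*sqrt(3)/3) = -1 + P - I*sqrt(3)/3)
(-4*((-6 + 3) + 3))*w(3) = (-4*((-6 + 3) + 3))*(-1 + 3 - I*sqrt(3)/3) = (-4*(-3 + 3))*(2 - I*sqrt(3)/3) = (-4*0)*(2 - I*sqrt(3)/3) = 0*(2 - I*sqrt(3)/3) = 0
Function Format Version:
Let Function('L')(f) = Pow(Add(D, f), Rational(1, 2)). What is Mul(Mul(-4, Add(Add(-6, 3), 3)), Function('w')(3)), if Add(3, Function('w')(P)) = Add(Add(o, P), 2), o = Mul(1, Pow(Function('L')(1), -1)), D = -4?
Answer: 0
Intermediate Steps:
Function('L')(f) = Pow(Add(-4, f), Rational(1, 2))
o = Mul(Rational(-1, 3), I, Pow(3, Rational(1, 2))) (o = Mul(1, Pow(Pow(Add(-4, 1), Rational(1, 2)), -1)) = Mul(1, Pow(Pow(-3, Rational(1, 2)), -1)) = Mul(1, Pow(Mul(I, Pow(3, Rational(1, 2))), -1)) = Mul(1, Mul(Rational(-1, 3), I, Pow(3, Rational(1, 2)))) = Mul(Rational(-1, 3), I, Pow(3, Rational(1, 2))) ≈ Mul(-0.57735, I))
Function('w')(P) = Add(-1, P, Mul(Rational(-1, 3), I, Pow(3, Rational(1, 2)))) (Function('w')(P) = Add(-3, Add(Add(Mul(Rational(-1, 3), I, Pow(3, Rational(1, 2))), P), 2)) = Add(-3, Add(Add(P, Mul(Rational(-1, 3), I, Pow(3, Rational(1, 2)))), 2)) = Add(-3, Add(2, P, Mul(Rational(-1, 3), I, Pow(3, Rational(1, 2))))) = Add(-1, P, Mul(Rational(-1, 3), I, Pow(3, Rational(1, 2)))))
Mul(Mul(-4, Add(Add(-6, 3), 3)), Function('w')(3)) = Mul(Mul(-4, Add(Add(-6, 3), 3)), Add(-1, 3, Mul(Rational(-1, 3), I, Pow(3, Rational(1, 2))))) = Mul(Mul(-4, Add(-3, 3)), Add(2, Mul(Rational(-1, 3), I, Pow(3, Rational(1, 2))))) = Mul(Mul(-4, 0), Add(2, Mul(Rational(-1, 3), I, Pow(3, Rational(1, 2))))) = Mul(0, Add(2, Mul(Rational(-1, 3), I, Pow(3, Rational(1, 2))))) = 0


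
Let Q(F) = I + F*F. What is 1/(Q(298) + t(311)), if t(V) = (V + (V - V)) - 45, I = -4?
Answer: 1/89066 ≈ 1.1228e-5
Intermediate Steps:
Q(F) = -4 + F**2 (Q(F) = -4 + F*F = -4 + F**2)
t(V) = -45 + V (t(V) = (V + 0) - 45 = V - 45 = -45 + V)
1/(Q(298) + t(311)) = 1/((-4 + 298**2) + (-45 + 311)) = 1/((-4 + 88804) + 266) = 1/(88800 + 266) = 1/89066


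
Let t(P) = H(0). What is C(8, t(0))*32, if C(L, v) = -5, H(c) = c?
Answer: -160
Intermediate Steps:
t(P) = 0
C(8, t(0))*32 = -5*32 = -160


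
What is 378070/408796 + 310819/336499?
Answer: 127140870427/68779722602 ≈ 1.8485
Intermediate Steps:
378070/408796 + 310819/336499 = 378070*(1/408796) + 310819*(1/336499) = 189035/204398 + 310819/336499 = 127140870427/68779722602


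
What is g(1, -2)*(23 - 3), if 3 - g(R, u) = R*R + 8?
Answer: -120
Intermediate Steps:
g(R, u) = -5 - R² (g(R, u) = 3 - (R*R + 8) = 3 - (R² + 8) = 3 - (8 + R²) = 3 + (-8 - R²) = -5 - R²)
g(1, -2)*(23 - 3) = (-5 - 1*1²)*(23 - 3) = (-5 - 1*1)*20 = (-5 - 1)*20 = -6*20 = -120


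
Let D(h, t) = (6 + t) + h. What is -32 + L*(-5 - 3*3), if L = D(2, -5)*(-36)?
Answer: 1480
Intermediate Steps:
D(h, t) = 6 + h + t
L = -108 (L = (6 + 2 - 5)*(-36) = 3*(-36) = -108)
-32 + L*(-5 - 3*3) = -32 - 108*(-5 - 3*3) = -32 - 108*(-5 - 9) = -32 - 108*(-14) = -32 + 1512 = 1480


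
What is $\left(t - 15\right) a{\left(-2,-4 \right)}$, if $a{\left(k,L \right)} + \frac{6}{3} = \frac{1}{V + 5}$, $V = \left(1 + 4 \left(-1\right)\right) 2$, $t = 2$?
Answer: $39$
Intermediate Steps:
$V = -6$ ($V = \left(1 - 4\right) 2 = \left(-3\right) 2 = -6$)
$a{\left(k,L \right)} = -3$ ($a{\left(k,L \right)} = -2 + \frac{1}{-6 + 5} = -2 + \frac{1}{-1} = -2 - 1 = -3$)
$\left(t - 15\right) a{\left(-2,-4 \right)} = \left(2 - 15\right) \left(-3\right) = \left(-13\right) \left(-3\right) = 39$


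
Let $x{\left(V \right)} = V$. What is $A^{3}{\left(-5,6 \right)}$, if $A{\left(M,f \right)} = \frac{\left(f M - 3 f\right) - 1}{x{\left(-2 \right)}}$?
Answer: $\frac{117649}{8} \approx 14706.0$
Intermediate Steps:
$A{\left(M,f \right)} = \frac{1}{2} + \frac{3 f}{2} - \frac{M f}{2}$ ($A{\left(M,f \right)} = \frac{\left(f M - 3 f\right) - 1}{-2} = \left(\left(M f - 3 f\right) - 1\right) \left(- \frac{1}{2}\right) = \left(\left(- 3 f + M f\right) - 1\right) \left(- \frac{1}{2}\right) = \left(-1 - 3 f + M f\right) \left(- \frac{1}{2}\right) = \frac{1}{2} + \frac{3 f}{2} - \frac{M f}{2}$)
$A^{3}{\left(-5,6 \right)} = \left(\frac{1}{2} + \frac{3}{2} \cdot 6 - \left(- \frac{5}{2}\right) 6\right)^{3} = \left(\frac{1}{2} + 9 + 15\right)^{3} = \left(\frac{49}{2}\right)^{3} = \frac{117649}{8}$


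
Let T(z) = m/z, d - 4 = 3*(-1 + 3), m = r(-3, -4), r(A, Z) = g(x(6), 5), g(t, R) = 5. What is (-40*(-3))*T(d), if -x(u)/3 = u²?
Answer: 60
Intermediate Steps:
x(u) = -3*u²
r(A, Z) = 5
m = 5
d = 10 (d = 4 + 3*(-1 + 3) = 4 + 3*2 = 4 + 6 = 10)
T(z) = 5/z
(-40*(-3))*T(d) = (-40*(-3))*(5/10) = 120*(5*(⅒)) = 120*(½) = 60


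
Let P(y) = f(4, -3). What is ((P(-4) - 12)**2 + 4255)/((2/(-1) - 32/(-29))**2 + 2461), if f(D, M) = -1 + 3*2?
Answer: 3619664/2070377 ≈ 1.7483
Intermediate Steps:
f(D, M) = 5 (f(D, M) = -1 + 6 = 5)
P(y) = 5
((P(-4) - 12)**2 + 4255)/((2/(-1) - 32/(-29))**2 + 2461) = ((5 - 12)**2 + 4255)/((2/(-1) - 32/(-29))**2 + 2461) = ((-7)**2 + 4255)/((2*(-1) - 32*(-1/29))**2 + 2461) = (49 + 4255)/((-2 + 32/29)**2 + 2461) = 4304/((-26/29)**2 + 2461) = 4304/(676/841 + 2461) = 4304/(2070377/841) = 4304*(841/2070377) = 3619664/2070377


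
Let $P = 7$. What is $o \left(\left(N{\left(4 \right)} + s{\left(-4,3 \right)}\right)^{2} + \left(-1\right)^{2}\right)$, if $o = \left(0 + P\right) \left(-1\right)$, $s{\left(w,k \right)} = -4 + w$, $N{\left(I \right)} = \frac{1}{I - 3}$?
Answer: $-350$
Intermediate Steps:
$N{\left(I \right)} = \frac{1}{-3 + I}$
$o = -7$ ($o = \left(0 + 7\right) \left(-1\right) = 7 \left(-1\right) = -7$)
$o \left(\left(N{\left(4 \right)} + s{\left(-4,3 \right)}\right)^{2} + \left(-1\right)^{2}\right) = - 7 \left(\left(\frac{1}{-3 + 4} - 8\right)^{2} + \left(-1\right)^{2}\right) = - 7 \left(\left(1^{-1} - 8\right)^{2} + 1\right) = - 7 \left(\left(1 - 8\right)^{2} + 1\right) = - 7 \left(\left(-7\right)^{2} + 1\right) = - 7 \left(49 + 1\right) = \left(-7\right) 50 = -350$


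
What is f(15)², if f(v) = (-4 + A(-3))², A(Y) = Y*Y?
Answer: 625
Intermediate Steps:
A(Y) = Y²
f(v) = 25 (f(v) = (-4 + (-3)²)² = (-4 + 9)² = 5² = 25)
f(15)² = 25² = 625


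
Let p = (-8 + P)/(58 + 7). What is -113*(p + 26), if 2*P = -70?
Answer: -186111/65 ≈ -2863.2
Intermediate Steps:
P = -35 (P = (½)*(-70) = -35)
p = -43/65 (p = (-8 - 35)/(58 + 7) = -43/65 ≈ -0.66154)
-113*(p + 26) = -113*(-43/65 + 26) = -113*1647/65 = -186111/65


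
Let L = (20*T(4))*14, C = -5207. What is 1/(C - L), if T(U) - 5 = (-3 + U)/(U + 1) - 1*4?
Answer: -1/5543 ≈ -0.00018041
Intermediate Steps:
T(U) = 1 + (-3 + U)/(1 + U) (T(U) = 5 + ((-3 + U)/(U + 1) - 1*4) = 5 + ((-3 + U)/(1 + U) - 4) = 5 + (-4 + (-3 + U)/(1 + U)) = 1 + (-3 + U)/(1 + U))
L = 336 (L = (20*(2*(-1 + 4)/(1 + 4)))*14 = (20*(2*3/5))*14 = (20*(2*(1/5)*3))*14 = (20*(6/5))*14 = 24*14 = 336)
1/(C - L) = 1/(-5207 - 1*336) = 1/(-5207 - 336) = 1/(-5543) = -1/5543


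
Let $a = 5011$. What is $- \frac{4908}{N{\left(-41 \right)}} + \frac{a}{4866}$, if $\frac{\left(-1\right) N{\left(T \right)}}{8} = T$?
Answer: $- \frac{1389920}{99753} \approx -13.934$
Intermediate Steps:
$N{\left(T \right)} = - 8 T$
$- \frac{4908}{N{\left(-41 \right)}} + \frac{a}{4866} = - \frac{4908}{\left(-8\right) \left(-41\right)} + \frac{5011}{4866} = - \frac{4908}{328} + 5011 \cdot \frac{1}{4866} = \left(-4908\right) \frac{1}{328} + \frac{5011}{4866} = - \frac{1227}{82} + \frac{5011}{4866} = - \frac{1389920}{99753}$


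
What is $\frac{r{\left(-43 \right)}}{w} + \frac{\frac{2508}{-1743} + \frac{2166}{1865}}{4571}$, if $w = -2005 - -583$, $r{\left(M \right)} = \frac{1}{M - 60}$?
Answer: $- \frac{39088471789}{725442526426590} \approx -5.3882 \cdot 10^{-5}$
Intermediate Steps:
$r{\left(M \right)} = \frac{1}{-60 + M}$
$w = -1422$ ($w = -2005 + 583 = -1422$)
$\frac{r{\left(-43 \right)}}{w} + \frac{\frac{2508}{-1743} + \frac{2166}{1865}}{4571} = \frac{1}{\left(-60 - 43\right) \left(-1422\right)} + \frac{\frac{2508}{-1743} + \frac{2166}{1865}}{4571} = \frac{1}{-103} \left(- \frac{1}{1422}\right) + \left(2508 \left(- \frac{1}{1743}\right) + 2166 \cdot \frac{1}{1865}\right) \frac{1}{4571} = \left(- \frac{1}{103}\right) \left(- \frac{1}{1422}\right) + \left(- \frac{836}{581} + \frac{2166}{1865}\right) \frac{1}{4571} = \frac{1}{146466} - \frac{300694}{4952975615} = - \frac{39088471789}{725442526426590}$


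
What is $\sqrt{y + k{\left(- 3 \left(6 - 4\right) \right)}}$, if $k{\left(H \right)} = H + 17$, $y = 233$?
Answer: $2 \sqrt{61} \approx 15.62$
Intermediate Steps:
$k{\left(H \right)} = 17 + H$
$\sqrt{y + k{\left(- 3 \left(6 - 4\right) \right)}} = \sqrt{233 + \left(17 - 3 \left(6 - 4\right)\right)} = \sqrt{233 + \left(17 - 6\right)} = \sqrt{233 + 11} = \sqrt{244} = 2 \sqrt{61}$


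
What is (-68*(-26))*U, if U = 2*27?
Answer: 95472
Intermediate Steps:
U = 54
(-68*(-26))*U = -68*(-26)*54 = 1768*54 = 95472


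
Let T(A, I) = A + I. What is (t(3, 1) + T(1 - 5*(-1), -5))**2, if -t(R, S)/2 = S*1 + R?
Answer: 49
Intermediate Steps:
t(R, S) = -2*R - 2*S (t(R, S) = -2*(S*1 + R) = -2*(S + R) = -2*(R + S) = -2*R - 2*S)
(t(3, 1) + T(1 - 5*(-1), -5))**2 = ((-2*3 - 2*1) + ((1 - 5*(-1)) - 5))**2 = ((-6 - 2) + ((1 + 5) - 5))**2 = (-8 + (6 - 5))**2 = (-8 + 1)**2 = (-7)**2 = 49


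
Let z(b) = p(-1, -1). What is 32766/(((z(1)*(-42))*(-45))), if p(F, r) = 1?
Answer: 5461/315 ≈ 17.337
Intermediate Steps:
z(b) = 1
32766/(((z(1)*(-42))*(-45))) = 32766/(((1*(-42))*(-45))) = 32766/((-42*(-45))) = 32766/1890 = 32766*(1/1890) = 5461/315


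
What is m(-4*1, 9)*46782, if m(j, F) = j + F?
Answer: 233910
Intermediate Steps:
m(j, F) = F + j
m(-4*1, 9)*46782 = (9 - 4*1)*46782 = (9 - 4)*46782 = 5*46782 = 233910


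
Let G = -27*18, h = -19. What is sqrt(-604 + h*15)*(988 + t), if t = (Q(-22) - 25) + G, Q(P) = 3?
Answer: 480*I*sqrt(889) ≈ 14312.0*I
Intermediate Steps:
G = -486
t = -508 (t = (3 - 25) - 486 = -22 - 486 = -508)
sqrt(-604 + h*15)*(988 + t) = sqrt(-604 - 19*15)*(988 - 508) = sqrt(-604 - 285)*480 = sqrt(-889)*480 = (I*sqrt(889))*480 = 480*I*sqrt(889)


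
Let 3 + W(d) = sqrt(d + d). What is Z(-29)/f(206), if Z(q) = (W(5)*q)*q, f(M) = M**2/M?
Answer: -2523/206 + 841*sqrt(10)/206 ≈ 0.66250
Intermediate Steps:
W(d) = -3 + sqrt(2)*sqrt(d) (W(d) = -3 + sqrt(d + d) = -3 + sqrt(2*d) = -3 + sqrt(2)*sqrt(d))
f(M) = M
Z(q) = q**2*(-3 + sqrt(10)) (Z(q) = ((-3 + sqrt(2)*sqrt(5))*q)*q = ((-3 + sqrt(10))*q)*q = (q*(-3 + sqrt(10)))*q = q**2*(-3 + sqrt(10)))
Z(-29)/f(206) = ((-29)**2*(-3 + sqrt(10)))/206 = (841*(-3 + sqrt(10)))*(1/206) = (-2523 + 841*sqrt(10))*(1/206) = -2523/206 + 841*sqrt(10)/206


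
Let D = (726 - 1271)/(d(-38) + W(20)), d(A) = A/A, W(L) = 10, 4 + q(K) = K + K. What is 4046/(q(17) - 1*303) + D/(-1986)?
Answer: -1400637/94666 ≈ -14.796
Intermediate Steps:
q(K) = -4 + 2*K (q(K) = -4 + (K + K) = -4 + 2*K)
d(A) = 1
D = -545/11 (D = (726 - 1271)/(1 + 10) = -545/11 ≈ -49.545)
4046/(q(17) - 1*303) + D/(-1986) = 4046/((-4 + 2*17) - 1*303) - 545/11/(-1986) = 4046/((-4 + 34) - 303) - 545/11*(-1/1986) = 4046/(30 - 303) + 545/21846 = 4046/(-273) + 545/21846 = 4046*(-1/273) + 545/21846 = -578/39 + 545/21846 = -1400637/94666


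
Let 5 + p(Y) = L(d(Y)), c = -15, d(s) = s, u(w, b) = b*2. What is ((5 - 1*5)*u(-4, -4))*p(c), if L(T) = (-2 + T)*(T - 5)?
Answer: 0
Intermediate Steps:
u(w, b) = 2*b
L(T) = (-5 + T)*(-2 + T) (L(T) = (-2 + T)*(-5 + T) = (-5 + T)*(-2 + T))
p(Y) = 5 + Y**2 - 7*Y (p(Y) = -5 + (10 + Y**2 - 7*Y) = 5 + Y**2 - 7*Y)
((5 - 1*5)*u(-4, -4))*p(c) = ((5 - 1*5)*(2*(-4)))*(5 + (-15)**2 - 7*(-15)) = ((5 - 5)*(-8))*(5 + 225 + 105) = (0*(-8))*335 = 0*335 = 0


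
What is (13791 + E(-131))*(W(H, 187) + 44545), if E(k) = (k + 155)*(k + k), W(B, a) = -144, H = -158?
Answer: 333140703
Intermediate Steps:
E(k) = 2*k*(155 + k) (E(k) = (155 + k)*(2*k) = 2*k*(155 + k))
(13791 + E(-131))*(W(H, 187) + 44545) = (13791 + 2*(-131)*(155 - 131))*(-144 + 44545) = (13791 + 2*(-131)*24)*44401 = (13791 - 6288)*44401 = 7503*44401 = 333140703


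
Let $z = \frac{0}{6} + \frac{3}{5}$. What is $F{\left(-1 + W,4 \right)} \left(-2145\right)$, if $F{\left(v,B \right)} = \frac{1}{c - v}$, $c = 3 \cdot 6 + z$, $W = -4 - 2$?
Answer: $- \frac{10725}{128} \approx -83.789$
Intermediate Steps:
$W = -6$
$z = \frac{3}{5}$ ($z = 0 \cdot \frac{1}{6} + 3 \cdot \frac{1}{5} = 0 + \frac{3}{5} = \frac{3}{5} \approx 0.6$)
$c = \frac{93}{5}$ ($c = 3 \cdot 6 + \frac{3}{5} = 18 + \frac{3}{5} = \frac{93}{5} \approx 18.6$)
$F{\left(v,B \right)} = \frac{1}{\frac{93}{5} - v}$
$F{\left(-1 + W,4 \right)} \left(-2145\right) = - \frac{5}{-93 + 5 \left(-1 - 6\right)} \left(-2145\right) = - \frac{5}{-93 + 5 \left(-7\right)} \left(-2145\right) = - \frac{5}{-93 - 35} \left(-2145\right) = - \frac{5}{-128} \left(-2145\right) = \left(-5\right) \left(- \frac{1}{128}\right) \left(-2145\right) = \frac{5}{128} \left(-2145\right) = - \frac{10725}{128}$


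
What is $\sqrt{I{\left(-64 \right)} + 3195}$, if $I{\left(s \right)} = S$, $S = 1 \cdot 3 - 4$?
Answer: $\sqrt{3194} \approx 56.516$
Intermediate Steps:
$S = -1$ ($S = 3 - 4 = -1$)
$I{\left(s \right)} = -1$
$\sqrt{I{\left(-64 \right)} + 3195} = \sqrt{-1 + 3195} = \sqrt{3194}$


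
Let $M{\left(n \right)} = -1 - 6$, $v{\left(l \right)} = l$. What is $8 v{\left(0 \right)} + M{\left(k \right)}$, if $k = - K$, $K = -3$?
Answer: $-7$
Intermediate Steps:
$k = 3$ ($k = \left(-1\right) \left(-3\right) = 3$)
$M{\left(n \right)} = -7$ ($M{\left(n \right)} = -1 - 6 = -7$)
$8 v{\left(0 \right)} + M{\left(k \right)} = 8 \cdot 0 - 7 = 0 - 7 = -7$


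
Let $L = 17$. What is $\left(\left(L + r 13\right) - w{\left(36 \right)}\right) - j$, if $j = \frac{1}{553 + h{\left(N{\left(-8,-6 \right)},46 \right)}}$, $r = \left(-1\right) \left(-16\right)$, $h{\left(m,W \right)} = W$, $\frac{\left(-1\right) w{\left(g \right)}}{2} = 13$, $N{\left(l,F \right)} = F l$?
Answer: $\frac{150348}{599} \approx 251.0$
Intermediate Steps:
$w{\left(g \right)} = -26$ ($w{\left(g \right)} = \left(-2\right) 13 = -26$)
$r = 16$
$j = \frac{1}{599}$ ($j = \frac{1}{553 + 46} = \frac{1}{599} \approx 0.0016694$)
$\left(\left(L + r 13\right) - w{\left(36 \right)}\right) - j = \left(\left(17 + 16 \cdot 13\right) - -26\right) - \frac{1}{599} = \left(\left(17 + 208\right) + 26\right) - \frac{1}{599} = \left(225 + 26\right) - \frac{1}{599} = 251 - \frac{1}{599} = \frac{150348}{599}$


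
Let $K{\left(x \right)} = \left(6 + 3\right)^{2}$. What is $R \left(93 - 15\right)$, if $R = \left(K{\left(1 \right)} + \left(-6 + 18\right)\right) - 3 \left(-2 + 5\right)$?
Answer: $6552$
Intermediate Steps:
$K{\left(x \right)} = 81$ ($K{\left(x \right)} = 9^{2} = 81$)
$R = 84$ ($R = \left(81 + \left(-6 + 18\right)\right) - 3 \left(-2 + 5\right) = \left(81 + 12\right) - 9 = 93 - 9 = 84$)
$R \left(93 - 15\right) = 84 \left(93 - 15\right) = 84 \cdot 78 = 6552$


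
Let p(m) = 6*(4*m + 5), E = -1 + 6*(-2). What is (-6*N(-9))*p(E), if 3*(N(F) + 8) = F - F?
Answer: -13536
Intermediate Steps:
N(F) = -8 (N(F) = -8 + (F - F)/3 = -8 + (⅓)*0 = -8 + 0 = -8)
E = -13 (E = -1 - 12 = -13)
p(m) = 30 + 24*m (p(m) = 6*(5 + 4*m) = 30 + 24*m)
(-6*N(-9))*p(E) = (-6*(-8))*(30 + 24*(-13)) = 48*(30 - 312) = 48*(-282) = -13536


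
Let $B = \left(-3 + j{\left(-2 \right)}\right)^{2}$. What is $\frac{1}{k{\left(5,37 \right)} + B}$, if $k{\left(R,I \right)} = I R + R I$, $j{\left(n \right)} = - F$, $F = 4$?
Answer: $\frac{1}{419} \approx 0.0023866$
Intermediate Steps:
$j{\left(n \right)} = -4$ ($j{\left(n \right)} = \left(-1\right) 4 = -4$)
$k{\left(R,I \right)} = 2 I R$ ($k{\left(R,I \right)} = I R + I R = 2 I R$)
$B = 49$ ($B = \left(-3 - 4\right)^{2} = \left(-7\right)^{2} = 49$)
$\frac{1}{k{\left(5,37 \right)} + B} = \frac{1}{2 \cdot 37 \cdot 5 + 49} = \frac{1}{370 + 49} = \frac{1}{419}$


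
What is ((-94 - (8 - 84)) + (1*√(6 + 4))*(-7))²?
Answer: 814 + 252*√10 ≈ 1610.9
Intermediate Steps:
((-94 - (8 - 84)) + (1*√(6 + 4))*(-7))² = ((-94 - 1*(-76)) + (1*√10)*(-7))² = ((-94 + 76) + √10*(-7))² = (-18 - 7*√10)²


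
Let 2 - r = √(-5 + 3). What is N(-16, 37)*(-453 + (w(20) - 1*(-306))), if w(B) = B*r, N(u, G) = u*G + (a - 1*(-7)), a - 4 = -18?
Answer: 64093 + 11980*I*√2 ≈ 64093.0 + 16942.0*I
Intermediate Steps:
a = -14 (a = 4 - 18 = -14)
r = 2 - I*√2 (r = 2 - √(-5 + 3) = 2 - √(-2) = 2 - I*√2 ≈ 2.0 - 1.4142*I)
N(u, G) = -7 + G*u (N(u, G) = u*G + (-14 - 1*(-7)) = G*u + (-14 + 7) = G*u - 7 = -7 + G*u)
w(B) = B*(2 - I*√2)
N(-16, 37)*(-453 + (w(20) - 1*(-306))) = (-7 + 37*(-16))*(-453 + (20*(2 - I*√2) - 1*(-306))) = (-7 - 592)*(-453 + ((40 - 20*I*√2) + 306)) = -599*(-453 + (346 - 20*I*√2)) = -599*(-107 - 20*I*√2) = 64093 + 11980*I*√2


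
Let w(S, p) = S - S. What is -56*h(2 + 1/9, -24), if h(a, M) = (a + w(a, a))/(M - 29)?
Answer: 1064/477 ≈ 2.2306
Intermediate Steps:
w(S, p) = 0
h(a, M) = a/(-29 + M) (h(a, M) = (a + 0)/(M - 29) = a/(-29 + M))
-56*h(2 + 1/9, -24) = -56*(2 + 1/9)/(-29 - 24) = -56*(2 + ⅑)/(-53) = -1064*(-1)/(9*53) = -56*(-19/477) = 1064/477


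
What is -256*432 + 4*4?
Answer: -110576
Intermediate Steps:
-256*432 + 4*4 = -110592 + 16 = -110576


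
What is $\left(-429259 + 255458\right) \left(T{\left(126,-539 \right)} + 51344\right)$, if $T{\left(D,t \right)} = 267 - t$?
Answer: $-9063722150$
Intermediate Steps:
$\left(-429259 + 255458\right) \left(T{\left(126,-539 \right)} + 51344\right) = \left(-429259 + 255458\right) \left(\left(267 - -539\right) + 51344\right) = - 173801 \left(\left(267 + 539\right) + 51344\right) = - 173801 \left(806 + 51344\right) = \left(-173801\right) 52150 = -9063722150$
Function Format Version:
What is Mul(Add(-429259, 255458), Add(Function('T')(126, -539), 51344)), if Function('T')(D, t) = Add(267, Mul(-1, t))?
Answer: -9063722150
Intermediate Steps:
Mul(Add(-429259, 255458), Add(Function('T')(126, -539), 51344)) = Mul(Add(-429259, 255458), Add(Add(267, Mul(-1, -539)), 51344)) = Mul(-173801, Add(Add(267, 539), 51344)) = Mul(-173801, Add(806, 51344)) = Mul(-173801, 52150) = -9063722150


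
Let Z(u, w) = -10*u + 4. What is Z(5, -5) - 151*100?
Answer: -15146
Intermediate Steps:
Z(u, w) = 4 - 10*u
Z(5, -5) - 151*100 = (4 - 10*5) - 151*100 = (4 - 50) - 15100 = -46 - 15100 = -15146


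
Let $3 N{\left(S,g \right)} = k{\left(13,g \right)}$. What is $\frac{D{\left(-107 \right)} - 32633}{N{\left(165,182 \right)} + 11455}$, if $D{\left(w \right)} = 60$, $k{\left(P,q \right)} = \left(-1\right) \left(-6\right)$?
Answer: $- \frac{32573}{11457} \approx -2.8431$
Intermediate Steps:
$k{\left(P,q \right)} = 6$
$N{\left(S,g \right)} = 2$ ($N{\left(S,g \right)} = \frac{1}{3} \cdot 6 = 2$)
$\frac{D{\left(-107 \right)} - 32633}{N{\left(165,182 \right)} + 11455} = \frac{60 - 32633}{2 + 11455} = - \frac{32573}{11457}$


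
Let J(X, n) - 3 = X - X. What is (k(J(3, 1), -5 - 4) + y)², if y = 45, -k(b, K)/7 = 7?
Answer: 16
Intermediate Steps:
J(X, n) = 3 (J(X, n) = 3 + (X - X) = 3 + 0 = 3)
k(b, K) = -49 (k(b, K) = -7*7 = -49)
(k(J(3, 1), -5 - 4) + y)² = (-49 + 45)² = (-4)² = 16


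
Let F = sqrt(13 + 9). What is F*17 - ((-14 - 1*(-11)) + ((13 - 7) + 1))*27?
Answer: -108 + 17*sqrt(22) ≈ -28.263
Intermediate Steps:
F = sqrt(22) ≈ 4.6904
F*17 - ((-14 - 1*(-11)) + ((13 - 7) + 1))*27 = sqrt(22)*17 - ((-14 - 1*(-11)) + ((13 - 7) + 1))*27 = 17*sqrt(22) - ((-14 + 11) + (6 + 1))*27 = 17*sqrt(22) - (-3 + 7)*27 = 17*sqrt(22) - 4*27 = 17*sqrt(22) - 1*108 = 17*sqrt(22) - 108 = -108 + 17*sqrt(22)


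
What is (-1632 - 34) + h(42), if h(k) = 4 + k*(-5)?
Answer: -1872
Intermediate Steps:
h(k) = 4 - 5*k
(-1632 - 34) + h(42) = (-1632 - 34) + (4 - 5*42) = -1666 + (4 - 210) = -1666 - 206 = -1872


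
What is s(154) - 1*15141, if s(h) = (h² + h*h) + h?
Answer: 32445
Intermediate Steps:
s(h) = h + 2*h² (s(h) = (h² + h²) + h = 2*h² + h = h + 2*h²)
s(154) - 1*15141 = 154*(1 + 2*154) - 1*15141 = 154*(1 + 308) - 15141 = 154*309 - 15141 = 47586 - 15141 = 32445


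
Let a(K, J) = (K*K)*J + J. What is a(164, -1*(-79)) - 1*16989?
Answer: 2107874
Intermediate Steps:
a(K, J) = J + J*K² (a(K, J) = K²*J + J = J*K² + J = J + J*K²)
a(164, -1*(-79)) - 1*16989 = (-1*(-79))*(1 + 164²) - 1*16989 = 79*(1 + 26896) - 16989 = 79*26897 - 16989 = 2124863 - 16989 = 2107874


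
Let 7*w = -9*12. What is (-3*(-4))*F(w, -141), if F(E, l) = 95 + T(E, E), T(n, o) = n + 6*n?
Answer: -156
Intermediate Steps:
T(n, o) = 7*n
w = -108/7 (w = (-9*12)/7 = (⅐)*(-108) = -108/7 ≈ -15.429)
F(E, l) = 95 + 7*E
(-3*(-4))*F(w, -141) = (-3*(-4))*(95 + 7*(-108/7)) = 12*(95 - 108) = 12*(-13) = -156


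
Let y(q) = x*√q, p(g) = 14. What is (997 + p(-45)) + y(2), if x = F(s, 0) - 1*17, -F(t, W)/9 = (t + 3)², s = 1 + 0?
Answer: 1011 - 161*√2 ≈ 783.31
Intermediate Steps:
s = 1
F(t, W) = -9*(3 + t)² (F(t, W) = -9*(t + 3)² = -9*(3 + t)²)
x = -161 (x = -9*(3 + 1)² - 1*17 = -9*4² - 17 = -9*16 - 17 = -144 - 17 = -161)
y(q) = -161*√q
(997 + p(-45)) + y(2) = (997 + 14) - 161*√2 = 1011 - 161*√2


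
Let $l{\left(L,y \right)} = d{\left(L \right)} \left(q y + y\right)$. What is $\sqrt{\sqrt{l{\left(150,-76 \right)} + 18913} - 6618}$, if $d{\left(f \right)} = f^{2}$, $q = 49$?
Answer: $\sqrt{-6618 + i \sqrt{85481087}} \approx 48.745 + 94.837 i$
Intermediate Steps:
$l{\left(L,y \right)} = 50 y L^{2}$ ($l{\left(L,y \right)} = L^{2} \left(49 y + y\right) = L^{2} \cdot 50 y = 50 y L^{2}$)
$\sqrt{\sqrt{l{\left(150,-76 \right)} + 18913} - 6618} = \sqrt{\sqrt{50 \left(-76\right) 150^{2} + 18913} - 6618} = \sqrt{\sqrt{50 \left(-76\right) 22500 + 18913} - 6618} = \sqrt{\sqrt{-85500000 + 18913} - 6618} = \sqrt{\sqrt{-85481087} - 6618} = \sqrt{i \sqrt{85481087} - 6618} = \sqrt{-6618 + i \sqrt{85481087}}$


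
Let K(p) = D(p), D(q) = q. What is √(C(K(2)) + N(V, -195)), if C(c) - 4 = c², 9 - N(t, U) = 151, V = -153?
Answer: I*√134 ≈ 11.576*I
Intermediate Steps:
N(t, U) = -142 (N(t, U) = 9 - 1*151 = 9 - 151 = -142)
K(p) = p
C(c) = 4 + c²
√(C(K(2)) + N(V, -195)) = √((4 + 2²) - 142) = √((4 + 4) - 142) = √(8 - 142) = √(-134) = I*√134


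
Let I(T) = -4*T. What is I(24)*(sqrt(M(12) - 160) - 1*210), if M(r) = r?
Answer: 20160 - 192*I*sqrt(37) ≈ 20160.0 - 1167.9*I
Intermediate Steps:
I(24)*(sqrt(M(12) - 160) - 1*210) = (-4*24)*(sqrt(12 - 160) - 1*210) = -96*(sqrt(-148) - 210) = -96*(2*I*sqrt(37) - 210) = -96*(-210 + 2*I*sqrt(37)) = 20160 - 192*I*sqrt(37)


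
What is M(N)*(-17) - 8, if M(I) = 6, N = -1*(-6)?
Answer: -110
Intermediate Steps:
N = 6
M(N)*(-17) - 8 = 6*(-17) - 8 = -102 - 8 = -110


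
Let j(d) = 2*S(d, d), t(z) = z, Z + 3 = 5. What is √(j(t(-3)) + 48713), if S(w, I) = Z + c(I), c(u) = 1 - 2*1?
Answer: √48715 ≈ 220.71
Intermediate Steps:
Z = 2 (Z = -3 + 5 = 2)
c(u) = -1 (c(u) = 1 - 2 = -1)
S(w, I) = 1 (S(w, I) = 2 - 1 = 1)
j(d) = 2 (j(d) = 2*1 = 2)
√(j(t(-3)) + 48713) = √(2 + 48713) = √48715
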